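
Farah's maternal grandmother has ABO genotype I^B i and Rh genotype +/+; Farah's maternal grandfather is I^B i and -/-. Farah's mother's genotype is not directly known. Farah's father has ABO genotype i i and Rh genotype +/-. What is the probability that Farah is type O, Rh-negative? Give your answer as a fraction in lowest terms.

Farah's mother's ABO genotype from I^B i × I^B i: 1/4 I^B I^B, 1/2 I^B i, 1/4 i i.
Crossing each possibility with the father i i and summing P(type O): 1/4·0 + 1/2·1/2 + 1/4·1 = 1/2.
Similarly for Rh via the mother's Rh distribution: P(Rh-) = 1/4.
Independent loci: 1/2 × 1/4 = 1/8.

1/8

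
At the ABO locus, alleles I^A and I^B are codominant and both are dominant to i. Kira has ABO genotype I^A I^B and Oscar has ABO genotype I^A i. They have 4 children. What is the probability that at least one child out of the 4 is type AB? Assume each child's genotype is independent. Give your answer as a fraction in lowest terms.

175/256

ABO cross I^A I^B × I^A i → 1/2 A, 1/4 B, 1/4 AB.
So P(type AB) = 1/4 per child.
P(none) = (3/4)^4 = 81/256; P(at least one) = 1 − 81/256 = 175/256.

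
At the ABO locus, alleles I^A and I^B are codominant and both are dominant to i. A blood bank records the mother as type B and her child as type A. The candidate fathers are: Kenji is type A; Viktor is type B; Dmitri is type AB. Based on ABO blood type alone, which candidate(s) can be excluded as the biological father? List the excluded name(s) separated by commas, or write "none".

A candidate is excluded only if no genotype consistent with his phenotype could produce a type A child with a type B mother.
Viktor (type B): no genotype consistent with that phenotype can produce a type-A child with a type-B mother.

Viktor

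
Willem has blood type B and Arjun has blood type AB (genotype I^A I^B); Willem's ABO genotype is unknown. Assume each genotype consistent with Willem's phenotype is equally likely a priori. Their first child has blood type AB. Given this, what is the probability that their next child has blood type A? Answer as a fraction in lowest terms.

1/12

Possible genotypes: Willem ∈ {I^B I^B, I^B i}; Arjun ∈ {I^A I^B}.
Weight each parental genotype pair by prior × P(type-AB child):
  I^B I^B × I^A I^B: posterior weight 2/3; P(next child type A) = 0.
  I^B i × I^A I^B: posterior weight 1/3; P(next child type A) = 1/4.
Weighted sum = 1/12.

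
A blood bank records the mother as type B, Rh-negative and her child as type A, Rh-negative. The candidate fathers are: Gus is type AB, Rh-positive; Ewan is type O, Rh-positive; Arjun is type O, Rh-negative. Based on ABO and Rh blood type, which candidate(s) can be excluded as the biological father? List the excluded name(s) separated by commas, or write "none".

Ewan, Arjun

A candidate is excluded only if no genotype consistent with his phenotype could produce a type A, Rh-negative child with a type B, Rh-negative mother.
Ewan (type O, Rh+): no genotype consistent with that phenotype can produce a type-A Rh- child with a type-B mother.
Arjun (type O, Rh-): no genotype consistent with that phenotype can produce a type-A Rh- child with a type-B mother.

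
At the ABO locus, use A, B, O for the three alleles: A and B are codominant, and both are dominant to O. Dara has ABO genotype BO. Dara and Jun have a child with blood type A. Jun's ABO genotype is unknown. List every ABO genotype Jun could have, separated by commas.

AA, AB, AO

For each candidate genotype of Jun, check whether crossing it with BO can produce every observed child phenotype.
  AA → possible child types {A, AB} ✓
  AB → possible child types {A, B, AB} ✓
  AO → possible child types {O, A, B, AB} ✓
  BB → possible child types {B} ✗
  BO → possible child types {O, B} ✗
  OO → possible child types {O, B} ✗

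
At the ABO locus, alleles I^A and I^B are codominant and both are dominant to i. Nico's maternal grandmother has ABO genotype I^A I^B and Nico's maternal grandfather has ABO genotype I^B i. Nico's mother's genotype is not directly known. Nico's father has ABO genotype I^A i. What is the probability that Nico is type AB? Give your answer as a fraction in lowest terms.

1/4

Nico's mother's ABO genotype from I^A I^B × I^B i: 1/4 I^A I^B, 1/4 I^A i, 1/4 I^B I^B, 1/4 I^B i.
Crossing each possibility with the father I^A i and summing P(type AB): 1/4·1/4 + 1/4·0 + 1/4·1/2 + 1/4·1/4 = 1/4.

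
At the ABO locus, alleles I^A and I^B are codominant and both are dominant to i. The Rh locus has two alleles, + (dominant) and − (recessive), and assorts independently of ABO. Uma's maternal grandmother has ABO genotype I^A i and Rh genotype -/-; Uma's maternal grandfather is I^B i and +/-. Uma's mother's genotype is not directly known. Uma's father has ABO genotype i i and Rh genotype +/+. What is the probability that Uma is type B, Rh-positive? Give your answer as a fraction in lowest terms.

Uma's mother's ABO genotype from I^A i × I^B i: 1/4 I^A I^B, 1/4 I^A i, 1/4 I^B i, 1/4 i i.
Crossing each possibility with the father i i and summing P(type B): 1/4·1/2 + 1/4·0 + 1/4·1/2 + 1/4·0 = 1/4.
Similarly for Rh via the mother's Rh distribution: P(Rh+) = 1.
Independent loci: 1/4 × 1 = 1/4.

1/4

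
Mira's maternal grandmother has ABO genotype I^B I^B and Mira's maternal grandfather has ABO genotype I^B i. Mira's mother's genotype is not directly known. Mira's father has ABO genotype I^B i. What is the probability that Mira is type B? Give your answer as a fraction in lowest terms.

Mira's mother's ABO genotype from I^B I^B × I^B i: 1/2 I^B I^B, 1/2 I^B i.
Crossing each possibility with the father I^B i and summing P(type B): 1/2·1 + 1/2·3/4 = 7/8.

7/8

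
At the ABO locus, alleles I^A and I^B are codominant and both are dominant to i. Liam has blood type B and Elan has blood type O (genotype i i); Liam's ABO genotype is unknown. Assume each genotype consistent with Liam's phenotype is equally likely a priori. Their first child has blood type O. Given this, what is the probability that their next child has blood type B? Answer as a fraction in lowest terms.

Possible genotypes: Liam ∈ {I^B I^B, I^B i}; Elan ∈ {i i}.
Weight each parental genotype pair by prior × P(type-O child):
  I^B i × i i: posterior weight 1; P(next child type B) = 1/2.
Weighted sum = 1/2.

1/2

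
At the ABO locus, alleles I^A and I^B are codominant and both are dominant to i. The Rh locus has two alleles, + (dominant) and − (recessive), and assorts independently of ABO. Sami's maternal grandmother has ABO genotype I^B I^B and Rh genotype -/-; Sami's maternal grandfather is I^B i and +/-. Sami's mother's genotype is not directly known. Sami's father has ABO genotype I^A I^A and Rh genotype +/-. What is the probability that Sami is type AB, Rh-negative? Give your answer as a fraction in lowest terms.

Sami's mother's ABO genotype from I^B I^B × I^B i: 1/2 I^B I^B, 1/2 I^B i.
Crossing each possibility with the father I^A I^A and summing P(type AB): 1/2·1 + 1/2·1/2 = 3/4.
Similarly for Rh via the mother's Rh distribution: P(Rh-) = 3/8.
Independent loci: 3/4 × 3/8 = 9/32.

9/32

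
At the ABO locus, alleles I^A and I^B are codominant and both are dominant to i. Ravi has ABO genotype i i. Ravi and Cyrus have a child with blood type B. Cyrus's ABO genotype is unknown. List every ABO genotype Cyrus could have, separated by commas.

For each candidate genotype of Cyrus, check whether crossing it with i i can produce every observed child phenotype.
  I^A I^A → possible child types {A} ✗
  I^A I^B → possible child types {A, B} ✓
  I^A i → possible child types {O, A} ✗
  I^B I^B → possible child types {B} ✓
  I^B i → possible child types {O, B} ✓
  i i → possible child types {O} ✗

I^A I^B, I^B I^B, I^B i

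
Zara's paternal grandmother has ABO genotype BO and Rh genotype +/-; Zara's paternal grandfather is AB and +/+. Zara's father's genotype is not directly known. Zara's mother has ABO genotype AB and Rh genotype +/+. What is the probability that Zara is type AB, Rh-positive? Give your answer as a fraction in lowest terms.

3/8

Zara's father's ABO genotype from BO × AB: 1/4 AB, 1/4 AO, 1/4 BB, 1/4 BO.
Crossing each possibility with the mother AB and summing P(type AB): 1/4·1/2 + 1/4·1/4 + 1/4·1/2 + 1/4·1/4 = 3/8.
Similarly for Rh via the father's Rh distribution: P(Rh+) = 1.
Independent loci: 3/8 × 1 = 3/8.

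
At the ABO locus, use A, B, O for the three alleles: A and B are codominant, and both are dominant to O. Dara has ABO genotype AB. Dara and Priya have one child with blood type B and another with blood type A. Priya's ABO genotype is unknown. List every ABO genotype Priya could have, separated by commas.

For each candidate genotype of Priya, check whether crossing it with AB can produce every observed child phenotype.
  AA → possible child types {A, AB} ✗
  AB → possible child types {A, B, AB} ✓
  AO → possible child types {A, B, AB} ✓
  BB → possible child types {B, AB} ✗
  BO → possible child types {A, B, AB} ✓
  OO → possible child types {A, B} ✓

AB, AO, BO, OO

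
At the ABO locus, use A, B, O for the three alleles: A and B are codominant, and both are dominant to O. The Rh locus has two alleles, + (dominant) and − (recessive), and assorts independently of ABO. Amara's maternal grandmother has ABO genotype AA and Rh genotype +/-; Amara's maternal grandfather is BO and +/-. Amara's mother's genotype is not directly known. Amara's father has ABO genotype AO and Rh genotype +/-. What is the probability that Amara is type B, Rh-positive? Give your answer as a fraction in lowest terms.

Amara's mother's ABO genotype from AA × BO: 1/2 AB, 1/2 AO.
Crossing each possibility with the father AO and summing P(type B): 1/2·1/4 + 1/2·0 = 1/8.
Similarly for Rh via the mother's Rh distribution: P(Rh+) = 3/4.
Independent loci: 1/8 × 3/4 = 3/32.

3/32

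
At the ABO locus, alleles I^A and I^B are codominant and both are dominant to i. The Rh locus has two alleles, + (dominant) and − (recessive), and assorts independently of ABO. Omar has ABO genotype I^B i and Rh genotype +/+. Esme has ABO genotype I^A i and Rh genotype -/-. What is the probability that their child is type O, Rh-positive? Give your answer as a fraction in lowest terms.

1/4

ABO cross I^B i × I^A i → offspring phenotypes: 1/4 O, 1/4 A, 1/4 B, 1/4 AB.
Rh cross +/+ × -/- → 1 Rh+.
Independent loci: P(type O, Rh-positive) = 1/4 × 1 = 1/4.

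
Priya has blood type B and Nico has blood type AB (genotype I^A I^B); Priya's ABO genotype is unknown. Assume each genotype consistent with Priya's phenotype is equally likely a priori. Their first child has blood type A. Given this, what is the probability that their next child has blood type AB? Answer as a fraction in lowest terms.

1/4

Possible genotypes: Priya ∈ {I^B I^B, I^B i}; Nico ∈ {I^A I^B}.
Weight each parental genotype pair by prior × P(type-A child):
  I^B i × I^A I^B: posterior weight 1; P(next child type AB) = 1/4.
Weighted sum = 1/4.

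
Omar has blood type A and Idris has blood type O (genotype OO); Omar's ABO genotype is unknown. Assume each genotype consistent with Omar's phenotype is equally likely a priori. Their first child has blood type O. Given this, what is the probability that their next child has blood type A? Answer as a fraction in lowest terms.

1/2

Possible genotypes: Omar ∈ {AA, AO}; Idris ∈ {OO}.
Weight each parental genotype pair by prior × P(type-O child):
  AO × OO: posterior weight 1; P(next child type A) = 1/2.
Weighted sum = 1/2.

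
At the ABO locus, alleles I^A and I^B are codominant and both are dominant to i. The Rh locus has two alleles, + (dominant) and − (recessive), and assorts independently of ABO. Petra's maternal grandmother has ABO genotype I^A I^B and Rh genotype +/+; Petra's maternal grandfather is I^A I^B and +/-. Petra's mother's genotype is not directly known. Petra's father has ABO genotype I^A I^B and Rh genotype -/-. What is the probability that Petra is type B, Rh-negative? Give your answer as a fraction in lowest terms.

1/16

Petra's mother's ABO genotype from I^A I^B × I^A I^B: 1/4 I^A I^A, 1/2 I^A I^B, 1/4 I^B I^B.
Crossing each possibility with the father I^A I^B and summing P(type B): 1/4·0 + 1/2·1/4 + 1/4·1/2 = 1/4.
Similarly for Rh via the mother's Rh distribution: P(Rh-) = 1/4.
Independent loci: 1/4 × 1/4 = 1/16.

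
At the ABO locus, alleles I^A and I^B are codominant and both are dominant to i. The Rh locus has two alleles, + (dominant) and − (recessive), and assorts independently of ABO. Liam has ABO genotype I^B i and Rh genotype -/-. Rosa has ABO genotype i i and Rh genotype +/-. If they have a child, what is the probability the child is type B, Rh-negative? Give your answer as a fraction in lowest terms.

ABO cross I^B i × i i → offspring phenotypes: 1/2 O, 1/2 B.
Rh cross -/- × +/- → 1/2 Rh+, 1/2 Rh-.
Independent loci: P(type B, Rh-negative) = 1/2 × 1/2 = 1/4.

1/4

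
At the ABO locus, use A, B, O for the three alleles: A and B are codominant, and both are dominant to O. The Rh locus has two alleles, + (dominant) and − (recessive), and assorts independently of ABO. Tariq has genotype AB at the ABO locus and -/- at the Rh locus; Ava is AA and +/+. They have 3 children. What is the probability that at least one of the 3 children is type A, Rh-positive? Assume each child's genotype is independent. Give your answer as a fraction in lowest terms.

7/8

ABO cross AB × AA → 1/2 A, 1/2 AB.
Rh cross -/- × +/+ → 1 Rh+; so P(type A, Rh-positive) = 1/2 × 1 = 1/2 per child.
P(none) = (1/2)^3 = 1/8; P(at least one) = 1 − 1/8 = 7/8.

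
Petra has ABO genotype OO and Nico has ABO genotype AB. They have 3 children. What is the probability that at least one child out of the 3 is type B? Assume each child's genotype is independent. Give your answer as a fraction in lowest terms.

7/8

ABO cross OO × AB → 1/2 A, 1/2 B.
So P(type B) = 1/2 per child.
P(none) = (1/2)^3 = 1/8; P(at least one) = 1 − 1/8 = 7/8.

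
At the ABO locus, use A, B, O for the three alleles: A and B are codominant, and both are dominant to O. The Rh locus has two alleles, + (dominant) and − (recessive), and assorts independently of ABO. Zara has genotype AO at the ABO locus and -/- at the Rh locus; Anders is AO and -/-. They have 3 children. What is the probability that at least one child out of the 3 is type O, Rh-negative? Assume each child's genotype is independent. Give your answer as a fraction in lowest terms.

37/64

ABO cross AO × AO → 1/4 O, 3/4 A.
Rh cross -/- × -/- → 1 Rh-; so P(type O, Rh-negative) = 1/4 × 1 = 1/4 per child.
P(none) = (3/4)^3 = 27/64; P(at least one) = 1 − 27/64 = 37/64.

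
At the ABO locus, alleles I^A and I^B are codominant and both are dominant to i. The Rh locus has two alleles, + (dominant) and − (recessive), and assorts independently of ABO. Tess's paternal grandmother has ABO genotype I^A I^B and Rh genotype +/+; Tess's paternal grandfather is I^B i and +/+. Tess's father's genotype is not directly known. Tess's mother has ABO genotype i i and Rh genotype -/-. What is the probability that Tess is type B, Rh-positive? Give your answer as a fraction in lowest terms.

1/2

Tess's father's ABO genotype from I^A I^B × I^B i: 1/4 I^A I^B, 1/4 I^A i, 1/4 I^B I^B, 1/4 I^B i.
Crossing each possibility with the mother i i and summing P(type B): 1/4·1/2 + 1/4·0 + 1/4·1 + 1/4·1/2 = 1/2.
Similarly for Rh via the father's Rh distribution: P(Rh+) = 1.
Independent loci: 1/2 × 1 = 1/2.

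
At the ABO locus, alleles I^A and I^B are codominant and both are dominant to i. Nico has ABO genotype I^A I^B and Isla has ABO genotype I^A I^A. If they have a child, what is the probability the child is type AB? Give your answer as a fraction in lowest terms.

1/2

ABO cross I^A I^B × I^A I^A → offspring phenotypes: 1/2 A, 1/2 AB.
So P(type AB) = 1/2.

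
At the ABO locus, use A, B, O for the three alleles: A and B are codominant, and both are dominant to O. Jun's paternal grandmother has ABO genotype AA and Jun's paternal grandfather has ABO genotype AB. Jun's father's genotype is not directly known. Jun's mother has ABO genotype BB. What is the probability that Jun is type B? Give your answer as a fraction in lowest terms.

1/4

Jun's father's ABO genotype from AA × AB: 1/2 AA, 1/2 AB.
Crossing each possibility with the mother BB and summing P(type B): 1/2·0 + 1/2·1/2 = 1/4.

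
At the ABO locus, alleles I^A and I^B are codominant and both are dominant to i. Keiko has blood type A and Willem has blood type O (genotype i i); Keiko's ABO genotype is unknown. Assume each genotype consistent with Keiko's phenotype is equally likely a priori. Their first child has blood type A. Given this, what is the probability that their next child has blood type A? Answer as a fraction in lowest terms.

Possible genotypes: Keiko ∈ {I^A I^A, I^A i}; Willem ∈ {i i}.
Weight each parental genotype pair by prior × P(type-A child):
  I^A I^A × i i: posterior weight 2/3; P(next child type A) = 1.
  I^A i × i i: posterior weight 1/3; P(next child type A) = 1/2.
Weighted sum = 5/6.

5/6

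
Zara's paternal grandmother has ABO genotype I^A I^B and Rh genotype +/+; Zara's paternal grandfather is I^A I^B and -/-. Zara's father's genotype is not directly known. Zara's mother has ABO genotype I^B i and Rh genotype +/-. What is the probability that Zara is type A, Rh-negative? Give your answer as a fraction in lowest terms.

1/16

Zara's father's ABO genotype from I^A I^B × I^A I^B: 1/4 I^A I^A, 1/2 I^A I^B, 1/4 I^B I^B.
Crossing each possibility with the mother I^B i and summing P(type A): 1/4·1/2 + 1/2·1/4 + 1/4·0 = 1/4.
Similarly for Rh via the father's Rh distribution: P(Rh-) = 1/4.
Independent loci: 1/4 × 1/4 = 1/16.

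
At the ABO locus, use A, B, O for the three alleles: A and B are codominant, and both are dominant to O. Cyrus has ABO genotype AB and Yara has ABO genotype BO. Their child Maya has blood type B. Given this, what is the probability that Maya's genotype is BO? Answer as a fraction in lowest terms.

Cross AB × BO → 1/4 AB, 1/4 AO, 1/4 BB, 1/4 BO.
Type-B genotypes among offspring: BB (1/4), BO (1/4); total 1/2.
P(BO | type B) = (1/4) / (1/2) = 1/2.

1/2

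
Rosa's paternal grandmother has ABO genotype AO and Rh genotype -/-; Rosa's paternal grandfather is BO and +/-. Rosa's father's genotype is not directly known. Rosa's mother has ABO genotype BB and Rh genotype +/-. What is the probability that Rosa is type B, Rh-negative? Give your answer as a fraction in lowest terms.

9/32

Rosa's father's ABO genotype from AO × BO: 1/4 AB, 1/4 AO, 1/4 BO, 1/4 OO.
Crossing each possibility with the mother BB and summing P(type B): 1/4·1/2 + 1/4·1/2 + 1/4·1 + 1/4·1 = 3/4.
Similarly for Rh via the father's Rh distribution: P(Rh-) = 3/8.
Independent loci: 3/4 × 3/8 = 9/32.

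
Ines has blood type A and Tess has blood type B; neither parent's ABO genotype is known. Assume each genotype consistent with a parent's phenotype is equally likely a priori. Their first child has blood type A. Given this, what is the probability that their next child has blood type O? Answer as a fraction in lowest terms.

1/12

Possible genotypes: Ines ∈ {I^A I^A, I^A i}; Tess ∈ {I^B I^B, I^B i}.
Weight each parental genotype pair by prior × P(type-A child):
  I^A I^A × I^B i: posterior weight 2/3; P(next child type O) = 0.
  I^A i × I^B i: posterior weight 1/3; P(next child type O) = 1/4.
Weighted sum = 1/12.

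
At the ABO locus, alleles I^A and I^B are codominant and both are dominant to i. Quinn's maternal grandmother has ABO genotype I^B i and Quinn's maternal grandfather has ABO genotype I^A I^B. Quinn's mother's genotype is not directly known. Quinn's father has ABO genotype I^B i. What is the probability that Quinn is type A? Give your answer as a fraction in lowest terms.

Quinn's mother's ABO genotype from I^B i × I^A I^B: 1/4 I^A I^B, 1/4 I^A i, 1/4 I^B I^B, 1/4 I^B i.
Crossing each possibility with the father I^B i and summing P(type A): 1/4·1/4 + 1/4·1/4 + 1/4·0 + 1/4·0 = 1/8.

1/8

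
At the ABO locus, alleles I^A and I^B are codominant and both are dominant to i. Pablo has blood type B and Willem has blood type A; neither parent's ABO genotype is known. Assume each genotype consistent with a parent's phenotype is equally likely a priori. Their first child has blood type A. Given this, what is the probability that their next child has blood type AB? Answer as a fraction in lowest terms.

Possible genotypes: Pablo ∈ {I^B I^B, I^B i}; Willem ∈ {I^A I^A, I^A i}.
Weight each parental genotype pair by prior × P(type-A child):
  I^B i × I^A I^A: posterior weight 2/3; P(next child type AB) = 1/2.
  I^B i × I^A i: posterior weight 1/3; P(next child type AB) = 1/4.
Weighted sum = 5/12.

5/12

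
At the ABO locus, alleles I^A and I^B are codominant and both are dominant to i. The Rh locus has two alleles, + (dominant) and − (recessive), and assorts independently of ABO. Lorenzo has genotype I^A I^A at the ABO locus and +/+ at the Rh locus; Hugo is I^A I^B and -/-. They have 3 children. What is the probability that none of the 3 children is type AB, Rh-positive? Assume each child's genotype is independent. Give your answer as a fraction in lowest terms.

ABO cross I^A I^A × I^A I^B → 1/2 A, 1/2 AB.
Rh cross +/+ × -/- → 1 Rh+; so P(type AB, Rh-positive) = 1/2 × 1 = 1/2 per child.
P(not type AB, Rh-positive) = 1/2 for one child; (1/2)^3 = 1/8.

1/8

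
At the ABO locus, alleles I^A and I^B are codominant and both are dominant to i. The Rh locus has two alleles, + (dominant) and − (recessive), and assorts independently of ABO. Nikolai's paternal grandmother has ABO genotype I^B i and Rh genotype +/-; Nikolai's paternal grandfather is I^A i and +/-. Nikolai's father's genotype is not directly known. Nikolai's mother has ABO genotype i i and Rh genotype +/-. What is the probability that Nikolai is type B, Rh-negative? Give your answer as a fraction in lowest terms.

1/16

Nikolai's father's ABO genotype from I^B i × I^A i: 1/4 I^A I^B, 1/4 I^A i, 1/4 I^B i, 1/4 i i.
Crossing each possibility with the mother i i and summing P(type B): 1/4·1/2 + 1/4·0 + 1/4·1/2 + 1/4·0 = 1/4.
Similarly for Rh via the father's Rh distribution: P(Rh-) = 1/4.
Independent loci: 1/4 × 1/4 = 1/16.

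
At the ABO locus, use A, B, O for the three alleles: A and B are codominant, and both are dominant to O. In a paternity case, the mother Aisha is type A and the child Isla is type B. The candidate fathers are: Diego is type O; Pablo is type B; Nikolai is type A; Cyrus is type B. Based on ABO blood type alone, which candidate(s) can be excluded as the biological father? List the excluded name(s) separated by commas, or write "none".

Diego, Nikolai

A candidate is excluded only if no genotype consistent with his phenotype could produce a type B child with a type A mother.
Diego (type O): no genotype consistent with that phenotype can produce a type-B child with a type-A mother.
Nikolai (type A): no genotype consistent with that phenotype can produce a type-B child with a type-A mother.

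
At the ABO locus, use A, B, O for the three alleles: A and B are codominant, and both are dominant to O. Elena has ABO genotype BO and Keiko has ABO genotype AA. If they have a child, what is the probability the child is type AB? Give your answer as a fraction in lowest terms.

1/2

ABO cross BO × AA → offspring phenotypes: 1/2 A, 1/2 AB.
So P(type AB) = 1/2.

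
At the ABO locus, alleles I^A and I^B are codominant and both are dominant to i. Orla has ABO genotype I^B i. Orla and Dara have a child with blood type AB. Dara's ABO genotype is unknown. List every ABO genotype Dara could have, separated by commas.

For each candidate genotype of Dara, check whether crossing it with I^B i can produce every observed child phenotype.
  I^A I^A → possible child types {A, AB} ✓
  I^A I^B → possible child types {A, B, AB} ✓
  I^A i → possible child types {O, A, B, AB} ✓
  I^B I^B → possible child types {B} ✗
  I^B i → possible child types {O, B} ✗
  i i → possible child types {O, B} ✗

I^A I^A, I^A I^B, I^A i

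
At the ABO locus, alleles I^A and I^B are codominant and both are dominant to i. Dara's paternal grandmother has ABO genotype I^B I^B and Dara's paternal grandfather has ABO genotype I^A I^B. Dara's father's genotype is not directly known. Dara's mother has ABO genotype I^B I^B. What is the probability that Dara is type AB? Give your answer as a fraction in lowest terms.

1/4

Dara's father's ABO genotype from I^B I^B × I^A I^B: 1/2 I^A I^B, 1/2 I^B I^B.
Crossing each possibility with the mother I^B I^B and summing P(type AB): 1/2·1/2 + 1/2·0 = 1/4.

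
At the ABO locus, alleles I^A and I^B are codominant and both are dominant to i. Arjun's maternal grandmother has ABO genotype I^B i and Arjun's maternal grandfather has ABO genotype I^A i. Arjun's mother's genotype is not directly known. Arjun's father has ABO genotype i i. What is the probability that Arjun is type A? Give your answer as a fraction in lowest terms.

Arjun's mother's ABO genotype from I^B i × I^A i: 1/4 I^A I^B, 1/4 I^A i, 1/4 I^B i, 1/4 i i.
Crossing each possibility with the father i i and summing P(type A): 1/4·1/2 + 1/4·1/2 + 1/4·0 + 1/4·0 = 1/4.

1/4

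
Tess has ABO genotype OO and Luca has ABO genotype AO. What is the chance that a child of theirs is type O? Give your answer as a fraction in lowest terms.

1/2

ABO cross OO × AO → offspring phenotypes: 1/2 O, 1/2 A.
So P(type O) = 1/2.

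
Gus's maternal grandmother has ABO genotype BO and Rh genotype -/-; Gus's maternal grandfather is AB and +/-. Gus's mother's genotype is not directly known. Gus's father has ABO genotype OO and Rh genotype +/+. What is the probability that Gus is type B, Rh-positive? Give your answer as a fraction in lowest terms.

Gus's mother's ABO genotype from BO × AB: 1/4 AB, 1/4 AO, 1/4 BB, 1/4 BO.
Crossing each possibility with the father OO and summing P(type B): 1/4·1/2 + 1/4·0 + 1/4·1 + 1/4·1/2 = 1/2.
Similarly for Rh via the mother's Rh distribution: P(Rh+) = 1.
Independent loci: 1/2 × 1 = 1/2.

1/2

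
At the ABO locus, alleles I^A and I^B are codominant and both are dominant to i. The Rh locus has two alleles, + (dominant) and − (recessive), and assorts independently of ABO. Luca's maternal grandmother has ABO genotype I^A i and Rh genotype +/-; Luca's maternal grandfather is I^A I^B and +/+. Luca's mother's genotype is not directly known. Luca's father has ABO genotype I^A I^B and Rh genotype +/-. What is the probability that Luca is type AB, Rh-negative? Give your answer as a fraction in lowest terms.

Luca's mother's ABO genotype from I^A i × I^A I^B: 1/4 I^A I^A, 1/4 I^A I^B, 1/4 I^A i, 1/4 I^B i.
Crossing each possibility with the father I^A I^B and summing P(type AB): 1/4·1/2 + 1/4·1/2 + 1/4·1/4 + 1/4·1/4 = 3/8.
Similarly for Rh via the mother's Rh distribution: P(Rh-) = 1/8.
Independent loci: 3/8 × 1/8 = 3/64.

3/64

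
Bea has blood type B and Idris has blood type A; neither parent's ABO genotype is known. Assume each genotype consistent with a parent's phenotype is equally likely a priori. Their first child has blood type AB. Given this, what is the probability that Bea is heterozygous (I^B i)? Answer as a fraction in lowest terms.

Possible genotypes: Bea ∈ {I^B I^B, I^B i}; Idris ∈ {I^A I^A, I^A i}.
Weight each parental genotype pair by prior × P(type-AB child):
  I^B I^B × I^A I^A: posterior weight 4/9.
  I^B I^B × I^A i: posterior weight 2/9.
  I^B i × I^A I^A: posterior weight 2/9.
  I^B i × I^A i: posterior weight 1/9.
Sum the posterior weight over pairs where Bea is I^B i: 1/3.

1/3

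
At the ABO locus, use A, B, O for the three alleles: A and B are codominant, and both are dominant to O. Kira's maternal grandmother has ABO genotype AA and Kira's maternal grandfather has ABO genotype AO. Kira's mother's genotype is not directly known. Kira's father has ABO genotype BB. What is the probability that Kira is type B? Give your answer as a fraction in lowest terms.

1/4

Kira's mother's ABO genotype from AA × AO: 1/2 AA, 1/2 AO.
Crossing each possibility with the father BB and summing P(type B): 1/2·0 + 1/2·1/2 = 1/4.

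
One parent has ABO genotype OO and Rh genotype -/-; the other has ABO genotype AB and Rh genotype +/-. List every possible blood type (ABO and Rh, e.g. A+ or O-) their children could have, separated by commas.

Gametes from OO × AB give offspring ABO genotypes AO, BO, i.e. phenotypes A, B.
Rh cross -/- × +/- → phenotypes Rh+, Rh-.
Combining independently: A+, A-, B+, B-.

A+, A-, B+, B-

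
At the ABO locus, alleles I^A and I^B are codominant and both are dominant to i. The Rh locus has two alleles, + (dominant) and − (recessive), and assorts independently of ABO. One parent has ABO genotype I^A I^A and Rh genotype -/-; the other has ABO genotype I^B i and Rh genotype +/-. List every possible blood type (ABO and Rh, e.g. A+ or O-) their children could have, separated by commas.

Gametes from I^A I^A × I^B i give offspring ABO genotypes I^A I^B, I^A i, i.e. phenotypes A, AB.
Rh cross -/- × +/- → phenotypes Rh+, Rh-.
Combining independently: A+, A-, AB+, AB-.

A+, A-, AB+, AB-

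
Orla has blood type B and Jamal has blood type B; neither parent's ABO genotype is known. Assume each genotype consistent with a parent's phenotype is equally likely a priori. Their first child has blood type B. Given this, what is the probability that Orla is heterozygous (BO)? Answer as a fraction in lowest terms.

7/15

Possible genotypes: Orla ∈ {BB, BO}; Jamal ∈ {BB, BO}.
Weight each parental genotype pair by prior × P(type-B child):
  BB × BB: posterior weight 4/15.
  BB × BO: posterior weight 4/15.
  BO × BB: posterior weight 4/15.
  BO × BO: posterior weight 1/5.
Sum the posterior weight over pairs where Orla is BO: 7/15.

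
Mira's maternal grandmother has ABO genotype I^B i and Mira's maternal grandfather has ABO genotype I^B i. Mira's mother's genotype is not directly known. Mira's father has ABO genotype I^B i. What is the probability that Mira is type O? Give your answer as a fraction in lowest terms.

1/4

Mira's mother's ABO genotype from I^B i × I^B i: 1/4 I^B I^B, 1/2 I^B i, 1/4 i i.
Crossing each possibility with the father I^B i and summing P(type O): 1/4·0 + 1/2·1/4 + 1/4·1/2 = 1/4.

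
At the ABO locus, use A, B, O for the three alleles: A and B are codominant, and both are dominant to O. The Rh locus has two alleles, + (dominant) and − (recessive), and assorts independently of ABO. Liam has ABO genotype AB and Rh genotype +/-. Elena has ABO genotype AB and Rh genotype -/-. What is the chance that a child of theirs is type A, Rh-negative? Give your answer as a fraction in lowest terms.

1/8

ABO cross AB × AB → offspring phenotypes: 1/4 A, 1/4 B, 1/2 AB.
Rh cross +/- × -/- → 1/2 Rh+, 1/2 Rh-.
Independent loci: P(type A, Rh-negative) = 1/4 × 1/2 = 1/8.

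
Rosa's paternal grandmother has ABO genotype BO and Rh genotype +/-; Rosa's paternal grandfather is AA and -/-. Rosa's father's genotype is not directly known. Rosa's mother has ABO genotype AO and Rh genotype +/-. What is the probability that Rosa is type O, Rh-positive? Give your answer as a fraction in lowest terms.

5/64

Rosa's father's ABO genotype from BO × AA: 1/2 AB, 1/2 AO.
Crossing each possibility with the mother AO and summing P(type O): 1/2·0 + 1/2·1/4 = 1/8.
Similarly for Rh via the father's Rh distribution: P(Rh+) = 5/8.
Independent loci: 1/8 × 5/8 = 5/64.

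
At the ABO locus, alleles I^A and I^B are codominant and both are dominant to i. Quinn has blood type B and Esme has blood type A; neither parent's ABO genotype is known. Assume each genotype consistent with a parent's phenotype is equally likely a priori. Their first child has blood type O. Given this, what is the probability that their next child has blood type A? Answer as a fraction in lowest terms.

1/4

Possible genotypes: Quinn ∈ {I^B I^B, I^B i}; Esme ∈ {I^A I^A, I^A i}.
Weight each parental genotype pair by prior × P(type-O child):
  I^B i × I^A i: posterior weight 1; P(next child type A) = 1/4.
Weighted sum = 1/4.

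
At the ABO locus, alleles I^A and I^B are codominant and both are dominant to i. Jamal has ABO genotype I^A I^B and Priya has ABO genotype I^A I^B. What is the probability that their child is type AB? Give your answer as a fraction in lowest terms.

1/2

ABO cross I^A I^B × I^A I^B → offspring phenotypes: 1/4 A, 1/4 B, 1/2 AB.
So P(type AB) = 1/2.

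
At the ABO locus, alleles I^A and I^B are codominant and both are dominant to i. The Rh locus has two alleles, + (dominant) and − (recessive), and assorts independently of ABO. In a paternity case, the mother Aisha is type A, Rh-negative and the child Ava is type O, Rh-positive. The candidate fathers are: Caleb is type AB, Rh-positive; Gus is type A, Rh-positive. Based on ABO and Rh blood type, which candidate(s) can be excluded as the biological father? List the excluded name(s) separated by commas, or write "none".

Caleb

A candidate is excluded only if no genotype consistent with his phenotype could produce a type O, Rh-positive child with a type A, Rh-negative mother.
Caleb (type AB, Rh+): no genotype consistent with that phenotype can produce a type-O Rh+ child with a type-A mother.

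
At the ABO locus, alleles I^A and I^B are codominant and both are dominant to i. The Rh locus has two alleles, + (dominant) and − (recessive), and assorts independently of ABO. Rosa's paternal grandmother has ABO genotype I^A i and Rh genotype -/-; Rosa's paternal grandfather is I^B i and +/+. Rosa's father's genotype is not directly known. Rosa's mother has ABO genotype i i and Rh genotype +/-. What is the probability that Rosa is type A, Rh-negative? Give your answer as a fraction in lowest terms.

Rosa's father's ABO genotype from I^A i × I^B i: 1/4 I^A I^B, 1/4 I^A i, 1/4 I^B i, 1/4 i i.
Crossing each possibility with the mother i i and summing P(type A): 1/4·1/2 + 1/4·1/2 + 1/4·0 + 1/4·0 = 1/4.
Similarly for Rh via the father's Rh distribution: P(Rh-) = 1/4.
Independent loci: 1/4 × 1/4 = 1/16.

1/16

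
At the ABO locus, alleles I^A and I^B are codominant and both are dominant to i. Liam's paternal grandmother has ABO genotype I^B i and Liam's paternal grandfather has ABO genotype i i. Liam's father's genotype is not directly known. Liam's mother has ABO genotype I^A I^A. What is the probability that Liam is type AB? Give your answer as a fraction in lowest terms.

1/4

Liam's father's ABO genotype from I^B i × i i: 1/2 I^B i, 1/2 i i.
Crossing each possibility with the mother I^A I^A and summing P(type AB): 1/2·1/2 + 1/2·0 = 1/4.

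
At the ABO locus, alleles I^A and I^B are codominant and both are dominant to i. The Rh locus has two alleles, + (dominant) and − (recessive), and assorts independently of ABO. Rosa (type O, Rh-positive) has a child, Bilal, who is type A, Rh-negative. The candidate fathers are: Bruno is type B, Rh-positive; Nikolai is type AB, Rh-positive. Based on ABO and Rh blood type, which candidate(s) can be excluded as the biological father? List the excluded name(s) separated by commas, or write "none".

Bruno

A candidate is excluded only if no genotype consistent with his phenotype could produce a type A, Rh-negative child with a type O, Rh-positive mother.
Bruno (type B, Rh+): no genotype consistent with that phenotype can produce a type-A Rh- child with a type-O mother.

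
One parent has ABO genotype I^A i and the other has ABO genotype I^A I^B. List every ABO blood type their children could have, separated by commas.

A, B, AB

Gametes from I^A i × I^A I^B give offspring ABO genotypes I^A I^A, I^A I^B, I^A i, I^B i, i.e. phenotypes A, B, AB.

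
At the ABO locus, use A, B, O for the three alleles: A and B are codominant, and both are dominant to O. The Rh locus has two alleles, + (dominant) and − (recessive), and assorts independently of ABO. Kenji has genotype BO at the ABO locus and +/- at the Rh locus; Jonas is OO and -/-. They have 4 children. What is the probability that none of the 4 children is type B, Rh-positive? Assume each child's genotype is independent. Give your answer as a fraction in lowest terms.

ABO cross BO × OO → 1/2 O, 1/2 B.
Rh cross +/- × -/- → 1/2 Rh+, 1/2 Rh-; so P(type B, Rh-positive) = 1/2 × 1/2 = 1/4 per child.
P(not type B, Rh-positive) = 3/4 for one child; (3/4)^4 = 81/256.

81/256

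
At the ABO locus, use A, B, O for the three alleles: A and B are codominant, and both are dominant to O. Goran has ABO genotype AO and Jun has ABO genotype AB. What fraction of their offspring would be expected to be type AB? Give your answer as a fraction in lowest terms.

1/4

ABO cross AO × AB → offspring phenotypes: 1/2 A, 1/4 B, 1/4 AB.
So P(type AB) = 1/4.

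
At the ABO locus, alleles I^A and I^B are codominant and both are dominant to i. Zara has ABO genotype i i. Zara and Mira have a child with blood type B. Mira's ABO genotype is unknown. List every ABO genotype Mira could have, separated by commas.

I^A I^B, I^B I^B, I^B i

For each candidate genotype of Mira, check whether crossing it with i i can produce every observed child phenotype.
  I^A I^A → possible child types {A} ✗
  I^A I^B → possible child types {A, B} ✓
  I^A i → possible child types {O, A} ✗
  I^B I^B → possible child types {B} ✓
  I^B i → possible child types {O, B} ✓
  i i → possible child types {O} ✗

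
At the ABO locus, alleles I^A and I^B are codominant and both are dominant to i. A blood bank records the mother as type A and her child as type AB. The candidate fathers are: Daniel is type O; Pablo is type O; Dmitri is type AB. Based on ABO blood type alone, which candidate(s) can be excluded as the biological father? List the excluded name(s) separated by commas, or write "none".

A candidate is excluded only if no genotype consistent with his phenotype could produce a type AB child with a type A mother.
Daniel (type O): no genotype consistent with that phenotype can produce a type-AB child with a type-A mother.
Pablo (type O): no genotype consistent with that phenotype can produce a type-AB child with a type-A mother.

Daniel, Pablo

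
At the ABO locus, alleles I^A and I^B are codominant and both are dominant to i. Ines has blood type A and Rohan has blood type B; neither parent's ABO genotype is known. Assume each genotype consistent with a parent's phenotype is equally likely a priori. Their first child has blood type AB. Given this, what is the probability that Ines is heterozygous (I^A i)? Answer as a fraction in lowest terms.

Possible genotypes: Ines ∈ {I^A I^A, I^A i}; Rohan ∈ {I^B I^B, I^B i}.
Weight each parental genotype pair by prior × P(type-AB child):
  I^A I^A × I^B I^B: posterior weight 4/9.
  I^A I^A × I^B i: posterior weight 2/9.
  I^A i × I^B I^B: posterior weight 2/9.
  I^A i × I^B i: posterior weight 1/9.
Sum the posterior weight over pairs where Ines is I^A i: 1/3.

1/3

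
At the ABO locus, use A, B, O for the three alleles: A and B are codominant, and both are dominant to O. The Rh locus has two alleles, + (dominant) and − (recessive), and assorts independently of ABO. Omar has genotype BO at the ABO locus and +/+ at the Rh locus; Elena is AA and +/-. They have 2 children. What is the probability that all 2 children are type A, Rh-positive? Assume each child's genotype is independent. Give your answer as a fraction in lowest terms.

1/4

ABO cross BO × AA → 1/2 A, 1/2 AB.
Rh cross +/+ × +/- → 1 Rh+; so P(type A, Rh-positive) = 1/2 × 1 = 1/2 per child.
All 2 independent: (1/2)^2 = 1/4.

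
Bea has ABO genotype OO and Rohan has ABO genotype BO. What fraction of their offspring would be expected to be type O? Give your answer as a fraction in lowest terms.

ABO cross OO × BO → offspring phenotypes: 1/2 O, 1/2 B.
So P(type O) = 1/2.

1/2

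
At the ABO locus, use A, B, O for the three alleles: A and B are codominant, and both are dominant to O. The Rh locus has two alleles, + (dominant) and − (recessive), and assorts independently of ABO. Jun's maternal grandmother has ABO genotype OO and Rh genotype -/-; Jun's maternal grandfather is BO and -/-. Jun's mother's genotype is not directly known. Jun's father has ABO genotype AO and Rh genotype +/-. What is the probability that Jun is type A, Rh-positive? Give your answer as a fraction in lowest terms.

Jun's mother's ABO genotype from OO × BO: 1/2 BO, 1/2 OO.
Crossing each possibility with the father AO and summing P(type A): 1/2·1/4 + 1/2·1/2 = 3/8.
Similarly for Rh via the mother's Rh distribution: P(Rh+) = 1/2.
Independent loci: 3/8 × 1/2 = 3/16.

3/16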